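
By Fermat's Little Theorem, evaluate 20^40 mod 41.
By Fermat's Little Theorem, 20^{40} ≡ 1 (mod 41) since 41 is prime and gcd(20, 41) = 1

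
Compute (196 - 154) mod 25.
17

(196 - 154) = 42
42 mod 25 = 17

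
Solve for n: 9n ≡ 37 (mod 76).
21

Since gcd(9, 76) = 1 divides 37, a solution exists.
Multiply both sides by the inverse of 9 mod 76:
  9^(-1) mod 76 = 17
  x ≡ 17 × 37 ≡ 629 ≡ 21 (mod 76)
Verification: 9 × 21 = 189 = 2 × 76 + 37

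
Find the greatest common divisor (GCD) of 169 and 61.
1

Using the Euclidean algorithm:
169 = 2 × 61 + 47
61 = 1 × 47 + 14
47 = 3 × 14 + 5
14 = 2 × 5 + 4
5 = 1 × 4 + 1
4 = 4 × 1 + 0

GCD(169, 61) = 1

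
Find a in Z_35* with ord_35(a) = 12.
2 has order 12 mod 35 since 2^{12} ≡ 1 (mod 35) and no smaller power works.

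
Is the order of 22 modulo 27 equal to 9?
Yes, ord_27(22) = 9.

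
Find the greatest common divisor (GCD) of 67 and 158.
1

Using the Euclidean algorithm:
67 = 0 × 158 + 67
158 = 2 × 67 + 24
67 = 2 × 24 + 19
24 = 1 × 19 + 5
19 = 3 × 5 + 4
5 = 1 × 4 + 1
4 = 4 × 1 + 0

GCD(67, 158) = 1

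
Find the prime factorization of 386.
2 × 193

Divide by primes starting from smallest:
386 ÷ 2 = 193
193 ÷ 193 = 1

386 = 2 × 193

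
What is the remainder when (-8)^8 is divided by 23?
(-8) ≡ 15 (mod 23). 8 = 8 (binary 1000). Repeated squaring mod 23: 15^1 ≡ 15; 15^2 ≡ 15² = 225 ≡ 18; 15^4 ≡ 18² = 324 ≡ 2; 15^8 ≡ 2² = 4 ≡ 4. So (-8)^8 ≡ 4 (mod 23).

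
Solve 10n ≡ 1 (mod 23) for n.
10^(-1) ≡ 7 (mod 23). Verification: 10 × 7 = 70 ≡ 1 (mod 23)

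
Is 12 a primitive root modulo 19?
No

To verify, check if 12^(18/q) ≢ 1 (mod 19) for each prime divisor q of 18
Divisors of 18 = 18: [1, 2, 3, 6, 9, 18]
  12^(18/2) = 12^9 ≡ 18 (mod 19)
  12^(18/3) = 12^6 ≡ 1 (mod 19)
Conclusion: 12 is not a primitive root modulo 19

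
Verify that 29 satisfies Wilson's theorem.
(28)! mod 29 = 28. Since this equals -1 (mod 29), Wilson confirms 29 is prime.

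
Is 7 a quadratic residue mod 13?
By Euler's criterion: 7^{6} ≡ 12 (mod 13). Since this equals -1 (≡ 12), 7 is not a QR.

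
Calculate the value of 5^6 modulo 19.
6 = 4 + 2 (binary 110). Repeated squaring mod 19: 5^1 ≡ 5; 5^2 ≡ 5² = 25 ≡ 6; 5^4 ≡ 6² = 36 ≡ 17. Multiply: 5^6 = 5^4 × 5^2 ≡ 17 × 6 (mod 19): 17 × 6 = 102 ≡ 7. So 5^6 ≡ 7 (mod 19).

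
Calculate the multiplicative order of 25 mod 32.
Powers of 25 mod 32: 25^1≡25, 25^2≡17, 25^3≡9, 25^4≡1. Order = 4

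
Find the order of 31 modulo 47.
Powers of 31 mod 47: 31^1≡31, 31^2≡21, 31^3≡40, 31^4≡18, 31^5≡41, 31^6≡2, 31^7≡15, 31^8≡42, 31^9≡33, 31^10≡36, 31^11≡35, 31^12≡4, 31^13≡30, 31^14≡37, 31^15≡19, 31^16≡25, 31^17≡23, 31^18≡8, 31^19≡13, 31^20≡27, 31^21≡38, 31^22≡3, 31^23≡46, 31^24≡16, 31^25≡26, 31^26≡7, 31^27≡29, 31^28≡6, 31^29≡45, 31^30≡32, 31^31≡5, 31^32≡14, 31^33≡11, 31^34≡12, 31^35≡43, 31^36≡17, 31^37≡10, 31^38≡28, 31^39≡22, 31^40≡24, 31^41≡39, 31^42≡34, 31^43≡20, 31^44≡9, 31^45≡44, 31^46≡1. Order = 46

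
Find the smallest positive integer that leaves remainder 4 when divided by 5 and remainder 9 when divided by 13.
M = 5 × 13 = 65. M₁ = 13, y₁ ≡ 2 (mod 5). M₂ = 5, y₂ ≡ 8 (mod 13). m = 4×13×2 + 9×5×8 ≡ 9 (mod 65). The smallest positive such number is 9.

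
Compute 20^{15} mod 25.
0

Using successive squaring:
Binary expansion of 15: 1111
Powers of 20 mod 25 (each is the square of the previous):
  20^1 ≡ 20 (mod 25)
  20^2 ≡ 20² = 400 ≡ 0 (mod 25)
  20^4 ≡ 0² = 0 ≡ 0 (mod 25)
  20^8 ≡ 0² = 0 ≡ 0 (mod 25)
15 = 8 + 4 + 2 + 1, so 20^15 = 20^8 × 20^4 × 20^2 × 20^1 ≡ 0 × 0 × 0 × 20 (mod 25)
Multiplying step by step:
  0 × 0 = 0 ≡ 0 (mod 25)
  0 × 0 = 0 ≡ 0 (mod 25)
  0 × 20 = 0 ≡ 0 (mod 25)
Result: 20^15 ≡ 0 (mod 25)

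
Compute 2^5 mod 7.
5 = 4 + 1 (binary 101). Repeated squaring mod 7: 2^1 ≡ 2; 2^2 ≡ 2² = 4 ≡ 4; 2^4 ≡ 4² = 16 ≡ 2. Multiply: 2^5 = 2^4 × 2^1 ≡ 2 × 2 (mod 7): 2 × 2 = 4 ≡ 4. So 2^5 ≡ 4 (mod 7).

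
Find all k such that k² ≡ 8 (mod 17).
The square roots of 8 mod 17 are 12 and 5. Verify: 12² = 144 ≡ 8 (mod 17)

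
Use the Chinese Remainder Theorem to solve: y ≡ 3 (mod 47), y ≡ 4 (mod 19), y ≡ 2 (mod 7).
3481

Using the Chinese Remainder Theorem:
M = product of moduli = 6251
For equation 1: M_1 = 133, 133 ≡ 39 (mod 47), inverse of 133 mod 47 is 41 (check: 39 × 41 = 1599 ≡ 1 (mod 47))
For equation 2: M_2 = 329, 329 ≡ 6 (mod 19), inverse of 329 mod 19 is 16 (check: 6 × 16 = 96 ≡ 1 (mod 19))
For equation 3: M_3 = 893, 893 ≡ 4 (mod 7), inverse of 893 mod 7 is 2 (check: 4 × 2 = 8 ≡ 1 (mod 7))
Combine: y ≡ Σ r_i×M_i×(M_i⁻¹ mod m_i) = 3×133×41 + 4×329×16 + 2×893×2 = 16359 + 21056 + 3572 = 40987
40987 mod 6251 = 3481
y ≡ 3481 (mod 6251)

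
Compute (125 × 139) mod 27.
14

(125 × 139) = 17375
17375 mod 27 = 14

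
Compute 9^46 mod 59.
Using repeated squaring. 46 = 32 + 8 + 4 + 2 (binary 101110). Repeated squaring mod 59: 9^1 ≡ 9; 9^2 ≡ 9² = 81 ≡ 22; 9^4 ≡ 22² = 484 ≡ 12; 9^8 ≡ 12² = 144 ≡ 26; 9^16 ≡ 26² = 676 ≡ 27; 9^32 ≡ 27² = 729 ≡ 21. Multiply: 9^46 = 9^32 × 9^8 × 9^4 × 9^2 ≡ 21 × 26 × 12 × 22 (mod 59): 21 × 26 = 546 ≡ 15; 15 × 12 = 180 ≡ 3; 3 × 22 = 66 ≡ 7. So 9^46 ≡ 7 (mod 59).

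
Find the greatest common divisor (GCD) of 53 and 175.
1

Using the Euclidean algorithm:
53 = 0 × 175 + 53
175 = 3 × 53 + 16
53 = 3 × 16 + 5
16 = 3 × 5 + 1
5 = 5 × 1 + 0

GCD(53, 175) = 1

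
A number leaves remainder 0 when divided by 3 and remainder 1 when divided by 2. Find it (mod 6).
M = 3 × 2 = 6. M₁ = 2, y₁ ≡ 2 (mod 3). M₂ = 3, y₂ ≡ 1 (mod 2). z = 0×2×2 + 1×3×1 ≡ 3 (mod 6)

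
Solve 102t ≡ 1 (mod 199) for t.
102^(-1) ≡ 80 (mod 199). Verification: 102 × 80 = 8160 ≡ 1 (mod 199)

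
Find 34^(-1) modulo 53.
39

Using Extended Euclidean Algorithm:
gcd(34, 53) = 1
Bezout coefficients: 34 × -14 + 53 × 9 = 1
So 34 × -14 ≡ 1 (mod 53)
The inverse is -14 mod 53 = 39
Verification: 34 × 39 = 1326 = 25 × 53 + 1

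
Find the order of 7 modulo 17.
Powers of 7 mod 17: 7^1≡7, 7^2≡15, 7^3≡3, 7^4≡4, 7^5≡11, 7^6≡9, 7^7≡12, 7^8≡16, 7^9≡10, 7^10≡2, 7^11≡14, 7^12≡13, 7^13≡6, 7^14≡8, 7^15≡5, 7^16≡1. Order = 16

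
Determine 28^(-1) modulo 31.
28^(-1) ≡ 10 (mod 31). Verification: 28 × 10 = 280 ≡ 1 (mod 31)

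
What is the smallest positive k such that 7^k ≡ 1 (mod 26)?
Powers of 7 mod 26: 7^1≡7, 7^2≡23, 7^3≡5, 7^4≡9, 7^5≡11, 7^6≡25, 7^7≡19, 7^8≡3, 7^9≡21, 7^10≡17, 7^11≡15, 7^12≡1. Order = 12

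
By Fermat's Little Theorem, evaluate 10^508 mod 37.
By Fermat: 10^{36} ≡ 1 (mod 37). 508 ≡ 4 (mod 36). So 10^{508} ≡ 10^{4} ≡ 10 (mod 37)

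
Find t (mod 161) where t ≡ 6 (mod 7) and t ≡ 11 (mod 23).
M = 7 × 23 = 161. M₁ = 23, y₁ ≡ 4 (mod 7). M₂ = 7, y₂ ≡ 10 (mod 23). t = 6×23×4 + 11×7×10 ≡ 34 (mod 161)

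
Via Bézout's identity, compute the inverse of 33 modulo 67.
Extended GCD: 33(-2) + 67(1) = 1. So 33^(-1) ≡ 65 ≡ 65 (mod 67). Verify: 33 × 65 = 2145 ≡ 1 (mod 67)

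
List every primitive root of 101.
Primitive roots mod 101: {2, 3, 7, 8, 11, 12, 15, 18, 26, 27, 28, 29, 34, 35, 38, 40, 42, 46, 48, 50, 51, 53, 55, 59, 61, 63, 66, 67, 72, 73, 74, 75, 83, 86, 89, 90, 93, 94, 98, 99}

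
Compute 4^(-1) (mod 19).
4^(-1) ≡ 5 (mod 19). Verification: 4 × 5 = 20 ≡ 1 (mod 19)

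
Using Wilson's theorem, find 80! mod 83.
(82)! = (80)! × (81) × (82) ≡ -1 (mod 83). So (80)! ≡ -1 × [(82)(81)]^(-1) ≡ 41 (mod 83)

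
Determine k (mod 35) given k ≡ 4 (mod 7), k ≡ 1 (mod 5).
11

Using the Chinese Remainder Theorem:
M = product of moduli = 35
For equation 1: M_1 = 5, 5 ≡ 5 (mod 7), inverse of 5 mod 7 is 3 (check: 5 × 3 = 15 ≡ 1 (mod 7))
For equation 2: M_2 = 7, 7 ≡ 2 (mod 5), inverse of 7 mod 5 is 3 (check: 2 × 3 = 6 ≡ 1 (mod 5))
Combine: k ≡ Σ r_i×M_i×(M_i⁻¹ mod m_i) = 4×5×3 + 1×7×3 = 60 + 21 = 81
81 mod 35 = 11
k ≡ 11 (mod 35)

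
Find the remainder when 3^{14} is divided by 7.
By Fermat: 3^{6} ≡ 1 (mod 7). 14 = 2×6 + 2. So 3^{14} ≡ 3^{2} ≡ 2 (mod 7)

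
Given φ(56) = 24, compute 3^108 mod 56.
By Euler: 3^{24} ≡ 1 (mod 56) since gcd(3, 56) = 1. 108 = 4×24 + 12. So 3^{108} ≡ 3^{12} ≡ 1 (mod 56)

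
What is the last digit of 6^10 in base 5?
6 ≡ 1 (mod 5). 10 = 8 + 2 (binary 1010). Repeated squaring mod 5: 1^1 ≡ 1; 1^2 ≡ 1² = 1 ≡ 1; 1^4 ≡ 1² = 1 ≡ 1; 1^8 ≡ 1² = 1 ≡ 1. Multiply: 6^10 ≡ 1^8 × 1^2 ≡ 1 × 1 (mod 5): 1 × 1 = 1 ≡ 1. So 6^10 ≡ 1 (mod 5).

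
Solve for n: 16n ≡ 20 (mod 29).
23

Since gcd(16, 29) = 1 divides 20, a solution exists.
Multiply both sides by the inverse of 16 mod 29:
  16^(-1) mod 29 = 20
  x ≡ 20 × 20 ≡ 400 ≡ 23 (mod 29)
Verification: 16 × 23 = 368 = 12 × 29 + 20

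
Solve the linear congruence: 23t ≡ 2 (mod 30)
4

Since gcd(23, 30) = 1 divides 2, a solution exists.
Multiply both sides by the inverse of 23 mod 30:
  23^(-1) mod 30 = 17
  x ≡ 17 × 2 ≡ 34 ≡ 4 (mod 30)
Verification: 23 × 4 = 92 = 3 × 30 + 2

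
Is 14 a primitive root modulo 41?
p - 1 = 40 has prime divisors 2, 5. Check 14^(40/q) mod 41 for each: 14^(40/2) = 14^20 ≡ 40, 14^(40/5) = 14^8 ≡ 1 (mod 41). Since 14^8 ≡ 1 (mod 41), the order of 14 divides 8 (in fact the order is 8) ≠ 40, so it is not a primitive root.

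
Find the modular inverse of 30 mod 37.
30^(-1) ≡ 21 (mod 37). Verification: 30 × 21 = 630 ≡ 1 (mod 37)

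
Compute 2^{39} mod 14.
8

Using successive squaring:
Binary expansion of 39: 100111
Powers of 2 mod 14 (each is the square of the previous):
  2^1 ≡ 2 (mod 14)
  2^2 ≡ 2² = 4 ≡ 4 (mod 14)
  2^4 ≡ 4² = 16 ≡ 2 (mod 14)
  2^8 ≡ 2² = 4 ≡ 4 (mod 14)
  2^16 ≡ 4² = 16 ≡ 2 (mod 14)
  2^32 ≡ 2² = 4 ≡ 4 (mod 14)
39 = 32 + 4 + 2 + 1, so 2^39 = 2^32 × 2^4 × 2^2 × 2^1 ≡ 4 × 2 × 4 × 2 (mod 14)
Multiplying step by step:
  4 × 2 = 8 ≡ 8 (mod 14)
  8 × 4 = 32 ≡ 4 (mod 14)
  4 × 2 = 8 ≡ 8 (mod 14)
Result: 2^39 ≡ 8 (mod 14)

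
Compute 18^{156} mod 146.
8

Using successive squaring:
Binary expansion of 156: 10011100
Powers of 18 mod 146 (each is the square of the previous):
  18^1 ≡ 18 (mod 146)
  18^2 ≡ 18² = 324 ≡ 32 (mod 146)
  18^4 ≡ 32² = 1024 ≡ 2 (mod 146)
  18^8 ≡ 2² = 4 ≡ 4 (mod 146)
  18^16 ≡ 4² = 16 ≡ 16 (mod 146)
  18^32 ≡ 16² = 256 ≡ 110 (mod 146)
  18^64 ≡ 110² = 12100 ≡ 128 (mod 146)
  18^128 ≡ 128² = 16384 ≡ 32 (mod 146)
156 = 128 + 16 + 8 + 4, so 18^156 = 18^128 × 18^16 × 18^8 × 18^4 ≡ 32 × 16 × 4 × 2 (mod 146)
Multiplying step by step:
  32 × 16 = 512 ≡ 74 (mod 146)
  74 × 4 = 296 ≡ 4 (mod 146)
  4 × 2 = 8 ≡ 8 (mod 146)
Result: 18^156 ≡ 8 (mod 146)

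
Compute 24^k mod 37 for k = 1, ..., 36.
g^1, g^2, ..., g^{36} mod 37: {24, 21, 23, 34, 2, 11, 5, 9, 31, 4, 22, 10, 18, 25, 8, 7, 20, 36, 13, 16, 14, 3, 35, 26, 32, 28, 6, 33, 15, 27, 19, 12, 29, 30, 17, 1}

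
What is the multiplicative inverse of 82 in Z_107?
77

Using Extended Euclidean Algorithm:
gcd(82, 107) = 1
Bezout coefficients: 82 × -30 + 107 × 23 = 1
So 82 × -30 ≡ 1 (mod 107)
The inverse is -30 mod 107 = 77
Verification: 82 × 77 = 6314 = 59 × 107 + 1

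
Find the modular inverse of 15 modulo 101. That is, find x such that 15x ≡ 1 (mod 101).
27

Using Extended Euclidean Algorithm:
gcd(15, 101) = 1
Bezout coefficients: 15 × 27 + 101 × -4 = 1
So 15 × 27 ≡ 1 (mod 101)
The inverse is 27 mod 101 = 27
Verification: 15 × 27 = 405 = 4 × 101 + 1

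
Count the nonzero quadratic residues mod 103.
For prime 103, there are (p-1)/2 = (103-1)/2 = 51 quadratic residues (excluding 0).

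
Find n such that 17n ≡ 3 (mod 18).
15

Since gcd(17, 18) = 1 divides 3, a solution exists.
Multiply both sides by the inverse of 17 mod 18:
  17^(-1) mod 18 = 17
  x ≡ 17 × 3 ≡ 51 ≡ 15 (mod 18)
Verification: 17 × 15 = 255 = 14 × 18 + 3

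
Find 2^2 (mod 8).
2 = 2 (binary 10). Repeated squaring mod 8: 2^1 ≡ 2; 2^2 ≡ 2² = 4 ≡ 4. So 2^2 ≡ 4 (mod 8).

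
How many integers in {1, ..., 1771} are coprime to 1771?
1320

Prime factorization: 1771 = 7 × 11 × 23
Using the formula φ(n) = n × Π(1 - 1/p) for each prime factor p:
φ(1771) = 1771 × (1 - 1/7) × (1 - 1/11) × (1 - 1/23)
φ(1771) = 1320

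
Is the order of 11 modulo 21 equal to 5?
No, the actual order is 6, not 5.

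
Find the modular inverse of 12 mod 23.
12^(-1) ≡ 2 (mod 23). Verification: 12 × 2 = 24 ≡ 1 (mod 23)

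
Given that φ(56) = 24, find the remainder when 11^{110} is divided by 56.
By Euler: 11^{24} ≡ 1 (mod 56) since gcd(11, 56) = 1. 110 = 4×24 + 14. So 11^{110} ≡ 11^{14} ≡ 9 (mod 56)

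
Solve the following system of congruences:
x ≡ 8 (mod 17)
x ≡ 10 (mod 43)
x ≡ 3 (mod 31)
2762

Using the Chinese Remainder Theorem:
M = product of moduli = 22661
For equation 1: M_1 = 1333, 1333 ≡ 7 (mod 17), inverse of 1333 mod 17 is 5 (check: 7 × 5 = 35 ≡ 1 (mod 17))
For equation 2: M_2 = 527, 527 ≡ 11 (mod 43), inverse of 527 mod 43 is 4 (check: 11 × 4 = 44 ≡ 1 (mod 43))
For equation 3: M_3 = 731, 731 ≡ 18 (mod 31), inverse of 731 mod 31 is 19 (check: 18 × 19 = 342 ≡ 1 (mod 31))
Combine: x ≡ Σ r_i×M_i×(M_i⁻¹ mod m_i) = 8×1333×5 + 10×527×4 + 3×731×19 = 53320 + 21080 + 41667 = 116067
116067 mod 22661 = 2762
x ≡ 2762 (mod 22661)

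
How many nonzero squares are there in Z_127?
For prime 127, there are (p-1)/2 = (127-1)/2 = 63 quadratic residues (excluding 0).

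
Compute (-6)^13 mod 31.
Using repeated squaring. (-6) ≡ 25 (mod 31). 13 = 8 + 4 + 1 (binary 1101). Repeated squaring mod 31: 25^1 ≡ 25; 25^2 ≡ 25² = 625 ≡ 5; 25^4 ≡ 5² = 25 ≡ 25; 25^8 ≡ 25² = 625 ≡ 5. Multiply: (-6)^13 ≡ 25^8 × 25^4 × 25^1 ≡ 5 × 25 × 25 (mod 31): 5 × 25 = 125 ≡ 1; 1 × 25 = 25 ≡ 25. So (-6)^13 ≡ 25 (mod 31).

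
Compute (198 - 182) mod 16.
0

(198 - 182) = 16
16 mod 16 = 0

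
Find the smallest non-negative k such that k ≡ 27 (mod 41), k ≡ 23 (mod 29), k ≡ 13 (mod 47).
41232

Using the Chinese Remainder Theorem:
M = product of moduli = 55883
For equation 1: M_1 = 1363, 1363 ≡ 10 (mod 41), inverse of 1363 mod 41 is 37 (check: 10 × 37 = 370 ≡ 1 (mod 41))
For equation 2: M_2 = 1927, 1927 ≡ 13 (mod 29), inverse of 1927 mod 29 is 9 (check: 13 × 9 = 117 ≡ 1 (mod 29))
For equation 3: M_3 = 1189, 1189 ≡ 14 (mod 47), inverse of 1189 mod 47 is 37 (check: 14 × 37 = 518 ≡ 1 (mod 47))
Combine: k ≡ Σ r_i×M_i×(M_i⁻¹ mod m_i) = 27×1363×37 + 23×1927×9 + 13×1189×37 = 1361637 + 398889 + 571909 = 2332435
2332435 mod 55883 = 41232
k ≡ 41232 (mod 55883)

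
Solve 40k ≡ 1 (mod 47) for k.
20

Using Extended Euclidean Algorithm:
gcd(40, 47) = 1
Bezout coefficients: 40 × 20 + 47 × -17 = 1
So 40 × 20 ≡ 1 (mod 47)
The inverse is 20 mod 47 = 20
Verification: 40 × 20 = 800 = 17 × 47 + 1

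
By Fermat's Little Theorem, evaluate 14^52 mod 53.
By Fermat's Little Theorem, 14^{52} ≡ 1 (mod 53) since 53 is prime and gcd(14, 53) = 1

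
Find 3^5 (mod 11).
5 = 4 + 1 (binary 101). Repeated squaring mod 11: 3^1 ≡ 3; 3^2 ≡ 3² = 9 ≡ 9; 3^4 ≡ 9² = 81 ≡ 4. Multiply: 3^5 = 3^4 × 3^1 ≡ 4 × 3 (mod 11): 4 × 3 = 12 ≡ 1. So 3^5 ≡ 1 (mod 11).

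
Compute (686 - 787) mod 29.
15

(686 - 787) = -101
-101 mod 29 = 15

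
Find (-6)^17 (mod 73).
Using repeated squaring. (-6) ≡ 67 (mod 73). 17 = 16 + 1 (binary 10001). Repeated squaring mod 73: 67^1 ≡ 67; 67^2 ≡ 67² = 4489 ≡ 36; 67^4 ≡ 36² = 1296 ≡ 55; 67^8 ≡ 55² = 3025 ≡ 32; 67^16 ≡ 32² = 1024 ≡ 2. Multiply: (-6)^17 ≡ 67^16 × 67^1 ≡ 2 × 67 (mod 73): 2 × 67 = 134 ≡ 61. So (-6)^17 ≡ 61 (mod 73).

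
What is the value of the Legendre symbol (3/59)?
(3/59) = 3^{29} mod 59 = 1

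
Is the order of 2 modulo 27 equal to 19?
No, the actual order is 18, not 19.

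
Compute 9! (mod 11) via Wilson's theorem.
(10)! = (9)! × (10) ≡ -1 (mod 11). So (9)! ≡ -1 × (10)^(-1) ≡ (-1)×(-1) = 1 (mod 11)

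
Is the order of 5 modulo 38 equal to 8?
No, the actual order is 9, not 8.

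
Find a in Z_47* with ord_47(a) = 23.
2 has order 23 mod 47 since 2^{23} ≡ 1 (mod 47) and no smaller power works.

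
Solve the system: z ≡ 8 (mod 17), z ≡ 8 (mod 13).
M = 17 × 13 = 221. M₁ = 13, y₁ ≡ 4 (mod 17). M₂ = 17, y₂ ≡ 10 (mod 13). z = 8×13×4 + 8×17×10 ≡ 8 (mod 221)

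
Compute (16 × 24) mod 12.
0

(16 × 24) = 384
384 mod 12 = 0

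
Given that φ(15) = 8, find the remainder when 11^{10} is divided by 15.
By Euler: 11^{8} ≡ 1 (mod 15) since gcd(11, 15) = 1. 10 = 1×8 + 2. So 11^{10} ≡ 11^{2} ≡ 1 (mod 15)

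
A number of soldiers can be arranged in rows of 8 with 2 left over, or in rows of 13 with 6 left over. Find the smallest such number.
M = 8 × 13 = 104. M₁ = 13, y₁ ≡ 5 (mod 8). M₂ = 8, y₂ ≡ 5 (mod 13). n = 2×13×5 + 6×8×5 ≡ 58 (mod 104). The smallest positive such number is 58.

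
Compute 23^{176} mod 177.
175

Using successive squaring:
Binary expansion of 176: 10110000
Powers of 23 mod 177 (each is the square of the previous):
  23^1 ≡ 23 (mod 177)
  23^2 ≡ 23² = 529 ≡ 175 (mod 177)
  23^4 ≡ 175² = 30625 ≡ 4 (mod 177)
  23^8 ≡ 4² = 16 ≡ 16 (mod 177)
  23^16 ≡ 16² = 256 ≡ 79 (mod 177)
  23^32 ≡ 79² = 6241 ≡ 46 (mod 177)
  23^64 ≡ 46² = 2116 ≡ 169 (mod 177)
  23^128 ≡ 169² = 28561 ≡ 64 (mod 177)
176 = 128 + 32 + 16, so 23^176 = 23^128 × 23^32 × 23^16 ≡ 64 × 46 × 79 (mod 177)
Multiplying step by step:
  64 × 46 = 2944 ≡ 112 (mod 177)
  112 × 79 = 8848 ≡ 175 (mod 177)
Result: 23^176 ≡ 175 (mod 177)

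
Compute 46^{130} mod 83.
68

Using successive squaring:
Binary expansion of 130: 10000010
Powers of 46 mod 83 (each is the square of the previous):
  46^1 ≡ 46 (mod 83)
  46^2 ≡ 46² = 2116 ≡ 41 (mod 83)
  46^4 ≡ 41² = 1681 ≡ 21 (mod 83)
  46^8 ≡ 21² = 441 ≡ 26 (mod 83)
  46^16 ≡ 26² = 676 ≡ 12 (mod 83)
  46^32 ≡ 12² = 144 ≡ 61 (mod 83)
  46^64 ≡ 61² = 3721 ≡ 69 (mod 83)
  46^128 ≡ 69² = 4761 ≡ 30 (mod 83)
130 = 128 + 2, so 46^130 = 46^128 × 46^2 ≡ 30 × 41 (mod 83)
Multiplying step by step:
  30 × 41 = 1230 ≡ 68 (mod 83)
Result: 46^130 ≡ 68 (mod 83)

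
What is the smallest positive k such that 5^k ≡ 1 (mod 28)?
Powers of 5 mod 28: 5^1≡5, 5^2≡25, 5^3≡13, 5^4≡9, 5^5≡17, 5^6≡1. Order = 6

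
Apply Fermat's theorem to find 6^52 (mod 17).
By Fermat: 6^{16} ≡ 1 (mod 17). 52 = 3×16 + 4. So 6^{52} ≡ 6^{4} ≡ 4 (mod 17)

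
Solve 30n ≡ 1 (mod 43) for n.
30^(-1) ≡ 33 (mod 43). Verification: 30 × 33 = 990 ≡ 1 (mod 43)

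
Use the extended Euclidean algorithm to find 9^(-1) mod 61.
Extended GCD: 9(-27) + 61(4) = 1. So 9^(-1) ≡ 34 ≡ 34 (mod 61). Verify: 9 × 34 = 306 ≡ 1 (mod 61)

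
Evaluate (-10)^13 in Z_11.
Using Fermat: (-10)^{10} ≡ 1 (mod 11). 13 ≡ 3 (mod 10). So (-10)^{13} ≡ (-10)^{3} ≡ 1 (mod 11)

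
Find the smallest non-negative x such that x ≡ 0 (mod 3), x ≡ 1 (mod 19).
39

Using the Chinese Remainder Theorem:
M = product of moduli = 57
For equation 1: M_1 = 19, 19 ≡ 1 (mod 3), inverse of 19 mod 3 is 1 (check: 1 × 1 = 1 ≡ 1 (mod 3))
For equation 2: M_2 = 3, 3 ≡ 3 (mod 19), inverse of 3 mod 19 is 13 (check: 3 × 13 = 39 ≡ 1 (mod 19))
Combine: x ≡ Σ r_i×M_i×(M_i⁻¹ mod m_i) = 0×19×1 + 1×3×13 = 0 + 39 = 39
39 mod 57 = 39
x ≡ 39 (mod 57)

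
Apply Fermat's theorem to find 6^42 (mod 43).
By Fermat's Little Theorem, 6^{42} ≡ 1 (mod 43) since 43 is prime and gcd(6, 43) = 1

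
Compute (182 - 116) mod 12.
6

(182 - 116) = 66
66 mod 12 = 6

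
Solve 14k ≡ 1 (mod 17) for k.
14^(-1) ≡ 11 (mod 17). Verification: 14 × 11 = 154 ≡ 1 (mod 17)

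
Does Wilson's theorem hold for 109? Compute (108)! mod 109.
(108)! mod 109 = 108. Since this equals -1 (mod 109), Wilson confirms 109 is prime.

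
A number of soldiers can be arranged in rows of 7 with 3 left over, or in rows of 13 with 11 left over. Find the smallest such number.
M = 7 × 13 = 91. M₁ = 13, y₁ ≡ 6 (mod 7). M₂ = 7, y₂ ≡ 2 (mod 13). z = 3×13×6 + 11×7×2 ≡ 24 (mod 91). The smallest positive such number is 24.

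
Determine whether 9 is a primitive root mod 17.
p - 1 = 16 has prime divisors 2. Check 9^(16/q) mod 17 for each: 9^(16/2) = 9^8 ≡ 1 (mod 17). Since 9^8 ≡ 1 (mod 17), the order of 9 divides 8 (in fact the order is 8) ≠ 16, so it is not a primitive root.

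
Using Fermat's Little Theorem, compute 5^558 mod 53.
By Fermat: 5^{52} ≡ 1 (mod 53). 558 ≡ 38 (mod 52). So 5^{558} ≡ 5^{38} ≡ 6 (mod 53)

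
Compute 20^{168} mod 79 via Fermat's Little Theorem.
62

By Fermat's Little Theorem, a^(p-1) ≡ 1 (mod p) for prime p and gcd(a, p) = 1
Here p = 79, so 20^78 ≡ 1 (mod 79)
We can reduce the exponent: 168 mod 78 = 12
So 20^168 ≡ 20^12 (mod 79)
Computing: 20^12 mod 79 = 62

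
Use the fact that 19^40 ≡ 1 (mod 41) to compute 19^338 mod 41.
By Fermat: 19^{40} ≡ 1 (mod 41). 338 = 8×40 + 18. So 19^{338} ≡ 19^{18} ≡ 36 (mod 41)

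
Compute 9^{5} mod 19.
16

Using successive squaring:
Binary expansion of 5: 101
Powers of 9 mod 19 (each is the square of the previous):
  9^1 ≡ 9 (mod 19)
  9^2 ≡ 9² = 81 ≡ 5 (mod 19)
  9^4 ≡ 5² = 25 ≡ 6 (mod 19)
5 = 4 + 1, so 9^5 = 9^4 × 9^1 ≡ 6 × 9 (mod 19)
Multiplying step by step:
  6 × 9 = 54 ≡ 16 (mod 19)
Result: 9^5 ≡ 16 (mod 19)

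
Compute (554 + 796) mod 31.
17

(554 + 796) = 1350
1350 mod 31 = 17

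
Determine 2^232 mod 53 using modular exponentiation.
Using Fermat: 2^{52} ≡ 1 (mod 53). 232 ≡ 24 (mod 52). So 2^{232} ≡ 2^{24} ≡ 13 (mod 53)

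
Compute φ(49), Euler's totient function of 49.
42

Prime factorization: 49 = 7^2
Using the formula φ(n) = n × Π(1 - 1/p) for each prime factor p:
φ(49) = 49 × (1 - 1/7)
φ(49) = 42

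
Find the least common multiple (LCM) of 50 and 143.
7150

First find GCD(50, 143) using the Euclidean algorithm:
50 = 0 × 143 + 50
143 = 2 × 50 + 43
50 = 1 × 43 + 7
43 = 6 × 7 + 1
7 = 7 × 1 + 0
GCD(50, 143) = 1

LCM formula: LCM(a, b) = (a × b) / GCD(a, b)
LCM(50, 143) = (50 × 143) / 1
LCM(50, 143) = 7150 / 1
LCM(50, 143) = 7150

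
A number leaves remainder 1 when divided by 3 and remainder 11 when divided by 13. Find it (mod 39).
M = 3 × 13 = 39. M₁ = 13, y₁ ≡ 1 (mod 3). M₂ = 3, y₂ ≡ 9 (mod 13). k = 1×13×1 + 11×3×9 ≡ 37 (mod 39)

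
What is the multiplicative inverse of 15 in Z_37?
5

Using Extended Euclidean Algorithm:
gcd(15, 37) = 1
Bezout coefficients: 15 × 5 + 37 × -2 = 1
So 15 × 5 ≡ 1 (mod 37)
The inverse is 5 mod 37 = 5
Verification: 15 × 5 = 75 = 2 × 37 + 1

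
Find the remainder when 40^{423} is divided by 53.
By Fermat: 40^{52} ≡ 1 (mod 53). 423 = 8×52 + 7. So 40^{423} ≡ 40^{7} ≡ 38 (mod 53)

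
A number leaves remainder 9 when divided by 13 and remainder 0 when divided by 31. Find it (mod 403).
M = 13 × 31 = 403. M₁ = 31, y₁ ≡ 8 (mod 13). M₂ = 13, y₂ ≡ 12 (mod 31). z = 9×31×8 + 0×13×12 ≡ 217 (mod 403)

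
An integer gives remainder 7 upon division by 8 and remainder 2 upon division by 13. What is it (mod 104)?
M = 8 × 13 = 104. M₁ = 13, y₁ ≡ 5 (mod 8). M₂ = 8, y₂ ≡ 5 (mod 13). z = 7×13×5 + 2×8×5 ≡ 15 (mod 104). The smallest positive such number is 15.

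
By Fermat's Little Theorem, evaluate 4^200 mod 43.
By Fermat: 4^{42} ≡ 1 (mod 43). 200 = 4×42 + 32. So 4^{200} ≡ 4^{32} ≡ 41 (mod 43)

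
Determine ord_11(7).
Powers of 7 mod 11: 7^1≡7, 7^2≡5, 7^3≡2, 7^4≡3, 7^5≡10, 7^6≡4, 7^7≡6, 7^8≡9, 7^9≡8, 7^10≡1. Order = 10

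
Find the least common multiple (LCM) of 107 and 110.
11770

First find GCD(107, 110) using the Euclidean algorithm:
107 = 0 × 110 + 107
110 = 1 × 107 + 3
107 = 35 × 3 + 2
3 = 1 × 2 + 1
2 = 2 × 1 + 0
GCD(107, 110) = 1

LCM formula: LCM(a, b) = (a × b) / GCD(a, b)
LCM(107, 110) = (107 × 110) / 1
LCM(107, 110) = 11770 / 1
LCM(107, 110) = 11770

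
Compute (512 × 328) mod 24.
8

(512 × 328) = 167936
167936 mod 24 = 8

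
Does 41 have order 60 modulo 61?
p - 1 = 60 has prime divisors 2, 3, 5. Check 41^(60/q) mod 61 for each: 41^(60/2) = 41^30 ≡ 1, 41^(60/3) = 41^20 ≡ 1, 41^(60/5) = 41^12 ≡ 34 (mod 61). Since 41^30 ≡ 1 (mod 61), the order of 41 divides 30 (in fact the order is 10) ≠ 60, so it is not a primitive root.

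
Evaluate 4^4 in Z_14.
4 = 4 (binary 100). Repeated squaring mod 14: 4^1 ≡ 4; 4^2 ≡ 4² = 16 ≡ 2; 4^4 ≡ 2² = 4 ≡ 4. So 4^4 ≡ 4 (mod 14).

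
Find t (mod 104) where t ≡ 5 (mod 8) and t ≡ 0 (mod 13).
M = 8 × 13 = 104. M₁ = 13, y₁ ≡ 5 (mod 8). M₂ = 8, y₂ ≡ 5 (mod 13). t = 5×13×5 + 0×8×5 ≡ 13 (mod 104)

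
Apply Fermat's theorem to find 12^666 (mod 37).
By Fermat: 12^{36} ≡ 1 (mod 37). 666 ≡ 18 (mod 36). So 12^{666} ≡ 12^{18} ≡ 1 (mod 37)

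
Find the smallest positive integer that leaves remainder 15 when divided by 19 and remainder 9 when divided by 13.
M = 19 × 13 = 247. M₁ = 13, y₁ ≡ 3 (mod 19). M₂ = 19, y₂ ≡ 11 (mod 13). n = 15×13×3 + 9×19×11 ≡ 243 (mod 247). The smallest positive such number is 243.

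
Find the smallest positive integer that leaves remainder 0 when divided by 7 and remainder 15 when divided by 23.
M = 7 × 23 = 161. M₁ = 23, y₁ ≡ 4 (mod 7). M₂ = 7, y₂ ≡ 10 (mod 23). t = 0×23×4 + 15×7×10 ≡ 84 (mod 161). The smallest positive such number is 84.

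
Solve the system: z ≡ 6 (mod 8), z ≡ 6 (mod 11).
M = 8 × 11 = 88. M₁ = 11, y₁ ≡ 3 (mod 8). M₂ = 8, y₂ ≡ 7 (mod 11). z = 6×11×3 + 6×8×7 ≡ 6 (mod 88)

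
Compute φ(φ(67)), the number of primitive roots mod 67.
Number of primitive roots mod 67 = φ(66) = 20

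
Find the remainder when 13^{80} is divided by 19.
By Fermat: 13^{18} ≡ 1 (mod 19). 80 = 4×18 + 8. So 13^{80} ≡ 13^{8} ≡ 16 (mod 19)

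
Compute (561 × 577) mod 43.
36

(561 × 577) = 323697
323697 mod 43 = 36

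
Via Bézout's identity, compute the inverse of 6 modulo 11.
Extended GCD: 6(2) + 11(-1) = 1. So 6^(-1) ≡ 2 ≡ 2 (mod 11). Verify: 6 × 2 = 12 ≡ 1 (mod 11)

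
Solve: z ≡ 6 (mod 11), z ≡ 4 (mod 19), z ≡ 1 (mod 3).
M = 11 × 19 × 3 = 627. M₁ = 57, y₁ ≡ 6 (mod 11). M₂ = 33, y₂ ≡ 15 (mod 19). M₃ = 209, y₃ ≡ 2 (mod 3). z = 6×57×6 + 4×33×15 + 1×209×2 ≡ 61 (mod 627)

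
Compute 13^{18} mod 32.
9

Using successive squaring:
Binary expansion of 18: 10010
Powers of 13 mod 32 (each is the square of the previous):
  13^1 ≡ 13 (mod 32)
  13^2 ≡ 13² = 169 ≡ 9 (mod 32)
  13^4 ≡ 9² = 81 ≡ 17 (mod 32)
  13^8 ≡ 17² = 289 ≡ 1 (mod 32)
  13^16 ≡ 1² = 1 ≡ 1 (mod 32)
18 = 16 + 2, so 13^18 = 13^16 × 13^2 ≡ 1 × 9 (mod 32)
Multiplying step by step:
  1 × 9 = 9 ≡ 9 (mod 32)
Result: 13^18 ≡ 9 (mod 32)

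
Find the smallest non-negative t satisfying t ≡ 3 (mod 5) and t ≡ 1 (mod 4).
M = 5 × 4 = 20. M₁ = 4, y₁ ≡ 4 (mod 5). M₂ = 5, y₂ ≡ 1 (mod 4). t = 3×4×4 + 1×5×1 ≡ 13 (mod 20)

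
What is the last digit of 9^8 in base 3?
9 ≡ 0 (mod 3). 8 = 8 (binary 1000). Repeated squaring mod 3: 0^1 ≡ 0; 0^2 ≡ 0² = 0 ≡ 0; 0^4 ≡ 0² = 0 ≡ 0; 0^8 ≡ 0² = 0 ≡ 0. So 9^8 ≡ 0 (mod 3).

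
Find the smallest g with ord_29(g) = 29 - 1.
p - 1 = 28 has prime divisors 2, 7. h is a primitive root mod 29 iff h^(28/q) ≢ 1 (mod 29) for each such q.
h = 2: 2^14 ≡ 28, 2^4 ≡ 16 (mod 29); none is 1, so 2 has order 28 and is a primitive root.
The smallest primitive root mod 29 is g = 2.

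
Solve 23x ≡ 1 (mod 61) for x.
8

Using Extended Euclidean Algorithm:
gcd(23, 61) = 1
Bezout coefficients: 23 × 8 + 61 × -3 = 1
So 23 × 8 ≡ 1 (mod 61)
The inverse is 8 mod 61 = 8
Verification: 23 × 8 = 184 = 3 × 61 + 1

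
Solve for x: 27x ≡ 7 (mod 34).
33

Since gcd(27, 34) = 1 divides 7, a solution exists.
Multiply both sides by the inverse of 27 mod 34:
  27^(-1) mod 34 = 29
  x ≡ 29 × 7 ≡ 203 ≡ 33 (mod 34)
Verification: 27 × 33 = 891 = 26 × 34 + 7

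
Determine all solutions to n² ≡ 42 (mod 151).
The square roots of 42 mod 151 are 58 and 93. Verify: 58² = 3364 ≡ 42 (mod 151)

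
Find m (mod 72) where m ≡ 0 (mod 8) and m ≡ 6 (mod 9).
M = 8 × 9 = 72. M₁ = 9, y₁ ≡ 1 (mod 8). M₂ = 8, y₂ ≡ 8 (mod 9). m = 0×9×1 + 6×8×8 ≡ 24 (mod 72)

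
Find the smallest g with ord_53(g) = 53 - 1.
p - 1 = 52 has prime divisors 2, 13. h is a primitive root mod 53 iff h^(52/q) ≢ 1 (mod 53) for each such q.
h = 2: 2^26 ≡ 52, 2^4 ≡ 16 (mod 53); none is 1, so 2 has order 52 and is a primitive root.
The smallest primitive root mod 53 is g = 2.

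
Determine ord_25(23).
Powers of 23 mod 25: 23^1≡23, 23^2≡4, 23^3≡17, 23^4≡16, 23^5≡18, 23^6≡14, 23^7≡22, 23^8≡6, 23^9≡13, 23^10≡24, 23^11≡2, 23^12≡21, 23^13≡8, 23^14≡9, 23^15≡7, 23^16≡11, 23^17≡3, 23^18≡19, 23^19≡12, 23^20≡1. Order = 20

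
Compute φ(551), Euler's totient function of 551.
504

Prime factorization: 551 = 19 × 29
Using the formula φ(n) = n × Π(1 - 1/p) for each prime factor p:
φ(551) = 551 × (1 - 1/19) × (1 - 1/29)
φ(551) = 504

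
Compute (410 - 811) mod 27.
4

(410 - 811) = -401
-401 mod 27 = 4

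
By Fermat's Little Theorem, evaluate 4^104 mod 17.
By Fermat: 4^{16} ≡ 1 (mod 17). 104 = 6×16 + 8. So 4^{104} ≡ 4^{8} ≡ 1 (mod 17)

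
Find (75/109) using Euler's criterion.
(75/109) = 75^{54} mod 109 = 1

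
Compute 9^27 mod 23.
Using Fermat: 9^{22} ≡ 1 (mod 23). 27 ≡ 5 (mod 22). So 9^{27} ≡ 9^{5} ≡ 8 (mod 23)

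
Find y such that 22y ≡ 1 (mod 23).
22^(-1) ≡ 22 (mod 23). Verification: 22 × 22 = 484 ≡ 1 (mod 23)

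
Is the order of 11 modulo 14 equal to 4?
No, the actual order is 3, not 4.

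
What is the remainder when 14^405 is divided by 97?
Using Fermat: 14^{96} ≡ 1 (mod 97). 405 ≡ 21 (mod 96). So 14^{405} ≡ 14^{21} ≡ 77 (mod 97)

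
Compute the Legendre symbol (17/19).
(17/19) = 17^{9} mod 19 = 1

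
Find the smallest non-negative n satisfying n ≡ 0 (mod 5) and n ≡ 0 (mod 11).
M = 5 × 11 = 55. M₁ = 11, y₁ ≡ 1 (mod 5). M₂ = 5, y₂ ≡ 9 (mod 11). n = 0×11×1 + 0×5×9 ≡ 0 (mod 55)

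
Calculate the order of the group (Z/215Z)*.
168

Prime factorization: 215 = 5 × 43
Using the formula φ(n) = n × Π(1 - 1/p) for each prime factor p:
φ(215) = 215 × (1 - 1/5) × (1 - 1/43)
φ(215) = 168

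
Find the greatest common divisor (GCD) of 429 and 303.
3

Using the Euclidean algorithm:
429 = 1 × 303 + 126
303 = 2 × 126 + 51
126 = 2 × 51 + 24
51 = 2 × 24 + 3
24 = 8 × 3 + 0

GCD(429, 303) = 3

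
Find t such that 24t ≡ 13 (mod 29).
9

Since gcd(24, 29) = 1 divides 13, a solution exists.
Multiply both sides by the inverse of 24 mod 29:
  24^(-1) mod 29 = 23
  x ≡ 23 × 13 ≡ 299 ≡ 9 (mod 29)
Verification: 24 × 9 = 216 = 7 × 29 + 13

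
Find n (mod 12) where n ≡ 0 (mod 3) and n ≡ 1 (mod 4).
M = 3 × 4 = 12. M₁ = 4, y₁ ≡ 1 (mod 3). M₂ = 3, y₂ ≡ 3 (mod 4). n = 0×4×1 + 1×3×3 ≡ 9 (mod 12)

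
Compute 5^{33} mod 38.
7

Using successive squaring:
Binary expansion of 33: 100001
Powers of 5 mod 38 (each is the square of the previous):
  5^1 ≡ 5 (mod 38)
  5^2 ≡ 5² = 25 ≡ 25 (mod 38)
  5^4 ≡ 25² = 625 ≡ 17 (mod 38)
  5^8 ≡ 17² = 289 ≡ 23 (mod 38)
  5^16 ≡ 23² = 529 ≡ 35 (mod 38)
  5^32 ≡ 35² = 1225 ≡ 9 (mod 38)
33 = 32 + 1, so 5^33 = 5^32 × 5^1 ≡ 9 × 5 (mod 38)
Multiplying step by step:
  9 × 5 = 45 ≡ 7 (mod 38)
Result: 5^33 ≡ 7 (mod 38)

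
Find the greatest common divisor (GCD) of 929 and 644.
1

Using the Euclidean algorithm:
929 = 1 × 644 + 285
644 = 2 × 285 + 74
285 = 3 × 74 + 63
74 = 1 × 63 + 11
63 = 5 × 11 + 8
11 = 1 × 8 + 3
8 = 2 × 3 + 2
3 = 1 × 2 + 1
2 = 2 × 1 + 0

GCD(929, 644) = 1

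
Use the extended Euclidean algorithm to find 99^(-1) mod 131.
Extended GCD: 99(45) + 131(-34) = 1. So 99^(-1) ≡ 45 ≡ 45 (mod 131). Verify: 99 × 45 = 4455 ≡ 1 (mod 131)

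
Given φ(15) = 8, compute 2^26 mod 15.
By Euler: 2^{8} ≡ 1 (mod 15) since gcd(2, 15) = 1. 26 = 3×8 + 2. So 2^{26} ≡ 2^{2} ≡ 4 (mod 15)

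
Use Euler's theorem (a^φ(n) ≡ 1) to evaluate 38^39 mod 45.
By Euler: 38^{24} ≡ 1 (mod 45) since gcd(38, 45) = 1. 39 = 1×24 + 15. So 38^{39} ≡ 38^{15} ≡ 17 (mod 45)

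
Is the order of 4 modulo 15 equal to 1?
No, the actual order is 2, not 1.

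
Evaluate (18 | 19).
(18/19) = 18^{9} mod 19 = -1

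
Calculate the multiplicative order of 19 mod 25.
Powers of 19 mod 25: 19^1≡19, 19^2≡11, 19^3≡9, 19^4≡21, 19^5≡24, 19^6≡6, 19^7≡14, 19^8≡16, 19^9≡4, 19^10≡1. Order = 10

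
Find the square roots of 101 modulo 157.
The square roots of 101 mod 157 are 130 and 27. Verify: 130² = 16900 ≡ 101 (mod 157)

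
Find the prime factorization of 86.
2 × 43

Divide by primes starting from smallest:
86 ÷ 2 = 43
43 ÷ 43 = 1

86 = 2 × 43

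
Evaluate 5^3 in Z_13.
3 = 2 + 1 (binary 11). Repeated squaring mod 13: 5^1 ≡ 5; 5^2 ≡ 5² = 25 ≡ 12. Multiply: 5^3 = 5^2 × 5^1 ≡ 12 × 5 (mod 13): 12 × 5 = 60 ≡ 8. So 5^3 ≡ 8 (mod 13).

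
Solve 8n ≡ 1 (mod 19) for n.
12

Using Extended Euclidean Algorithm:
gcd(8, 19) = 1
Bezout coefficients: 8 × -7 + 19 × 3 = 1
So 8 × -7 ≡ 1 (mod 19)
The inverse is -7 mod 19 = 12
Verification: 8 × 12 = 96 = 5 × 19 + 1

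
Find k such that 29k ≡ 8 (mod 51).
46

Since gcd(29, 51) = 1 divides 8, a solution exists.
Multiply both sides by the inverse of 29 mod 51:
  29^(-1) mod 51 = 44
  x ≡ 44 × 8 ≡ 352 ≡ 46 (mod 51)
Verification: 29 × 46 = 1334 = 26 × 51 + 8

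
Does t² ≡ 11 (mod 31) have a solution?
By Euler's criterion: 11^{15} ≡ 30 (mod 31). Since this equals -1 (≡ 30), 11 is not a QR.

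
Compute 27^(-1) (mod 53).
2

Using Extended Euclidean Algorithm:
gcd(27, 53) = 1
Bezout coefficients: 27 × 2 + 53 × -1 = 1
So 27 × 2 ≡ 1 (mod 53)
The inverse is 2 mod 53 = 2
Verification: 27 × 2 = 54 = 1 × 53 + 1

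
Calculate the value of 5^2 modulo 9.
2 = 2 (binary 10). Repeated squaring mod 9: 5^1 ≡ 5; 5^2 ≡ 5² = 25 ≡ 7. So 5^2 ≡ 7 (mod 9).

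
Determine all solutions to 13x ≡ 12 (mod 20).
4

Since gcd(13, 20) = 1 divides 12, a solution exists.
Multiply both sides by the inverse of 13 mod 20:
  13^(-1) mod 20 = 17
  x ≡ 17 × 12 ≡ 204 ≡ 4 (mod 20)
Verification: 13 × 4 = 52 = 2 × 20 + 12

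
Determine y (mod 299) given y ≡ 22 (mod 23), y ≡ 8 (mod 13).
229

Using the Chinese Remainder Theorem:
M = product of moduli = 299
For equation 1: M_1 = 13, 13 ≡ 13 (mod 23), inverse of 13 mod 23 is 16 (check: 13 × 16 = 208 ≡ 1 (mod 23))
For equation 2: M_2 = 23, 23 ≡ 10 (mod 13), inverse of 23 mod 13 is 4 (check: 10 × 4 = 40 ≡ 1 (mod 13))
Combine: y ≡ Σ r_i×M_i×(M_i⁻¹ mod m_i) = 22×13×16 + 8×23×4 = 4576 + 736 = 5312
5312 mod 299 = 229
y ≡ 229 (mod 299)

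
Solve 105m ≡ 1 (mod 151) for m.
105^(-1) ≡ 128 (mod 151). Verification: 105 × 128 = 13440 ≡ 1 (mod 151)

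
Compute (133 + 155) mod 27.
18

(133 + 155) = 288
288 mod 27 = 18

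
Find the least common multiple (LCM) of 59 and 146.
8614

First find GCD(59, 146) using the Euclidean algorithm:
59 = 0 × 146 + 59
146 = 2 × 59 + 28
59 = 2 × 28 + 3
28 = 9 × 3 + 1
3 = 3 × 1 + 0
GCD(59, 146) = 1

LCM formula: LCM(a, b) = (a × b) / GCD(a, b)
LCM(59, 146) = (59 × 146) / 1
LCM(59, 146) = 8614 / 1
LCM(59, 146) = 8614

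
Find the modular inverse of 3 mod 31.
3^(-1) ≡ 21 (mod 31). Verification: 3 × 21 = 63 ≡ 1 (mod 31)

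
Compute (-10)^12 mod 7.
Using Fermat: (-10)^{6} ≡ 1 (mod 7). 12 ≡ 0 (mod 6). So (-10)^{12} ≡ (-10)^{0} ≡ 1 (mod 7)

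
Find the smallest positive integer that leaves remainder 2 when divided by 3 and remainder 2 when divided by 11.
M = 3 × 11 = 33. M₁ = 11, y₁ ≡ 2 (mod 3). M₂ = 3, y₂ ≡ 4 (mod 11). y = 2×11×2 + 2×3×4 ≡ 2 (mod 33). The smallest positive such number is 2.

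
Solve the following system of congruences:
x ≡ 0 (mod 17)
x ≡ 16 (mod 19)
187

Using the Chinese Remainder Theorem:
M = product of moduli = 323
For equation 1: M_1 = 19, 19 ≡ 2 (mod 17), inverse of 19 mod 17 is 9 (check: 2 × 9 = 18 ≡ 1 (mod 17))
For equation 2: M_2 = 17, 17 ≡ 17 (mod 19), inverse of 17 mod 19 is 9 (check: 17 × 9 = 153 ≡ 1 (mod 19))
Combine: x ≡ Σ r_i×M_i×(M_i⁻¹ mod m_i) = 0×19×9 + 16×17×9 = 0 + 2448 = 2448
2448 mod 323 = 187
x ≡ 187 (mod 323)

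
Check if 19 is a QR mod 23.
By Euler's criterion: 19^{11} ≡ 22 (mod 23). Since this equals -1 (≡ 22), 19 is not a QR.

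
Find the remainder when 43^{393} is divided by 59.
By Fermat: 43^{58} ≡ 1 (mod 59). 393 = 6×58 + 45. So 43^{393} ≡ 43^{45} ≡ 54 (mod 59)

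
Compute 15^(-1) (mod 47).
22

Using Extended Euclidean Algorithm:
gcd(15, 47) = 1
Bezout coefficients: 15 × 22 + 47 × -7 = 1
So 15 × 22 ≡ 1 (mod 47)
The inverse is 22 mod 47 = 22
Verification: 15 × 22 = 330 = 7 × 47 + 1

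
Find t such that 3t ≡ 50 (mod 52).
34

Since gcd(3, 52) = 1 divides 50, a solution exists.
Multiply both sides by the inverse of 3 mod 52:
  3^(-1) mod 52 = 35
  x ≡ 35 × 50 ≡ 1750 ≡ 34 (mod 52)
Verification: 3 × 34 = 102 = 1 × 52 + 50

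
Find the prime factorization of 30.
2 × 3 × 5

Divide by primes starting from smallest:
30 ÷ 2 = 15
15 ÷ 3 = 5
5 ÷ 5 = 1

30 = 2 × 3 × 5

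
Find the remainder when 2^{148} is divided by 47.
By Fermat: 2^{46} ≡ 1 (mod 47). 148 = 3×46 + 10. So 2^{148} ≡ 2^{10} ≡ 37 (mod 47)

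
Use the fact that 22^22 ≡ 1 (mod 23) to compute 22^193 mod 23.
By Fermat: 22^{22} ≡ 1 (mod 23). 193 = 8×22 + 17. So 22^{193} ≡ 22^{17} ≡ 22 (mod 23)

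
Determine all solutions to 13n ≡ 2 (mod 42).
26

Since gcd(13, 42) = 1 divides 2, a solution exists.
Multiply both sides by the inverse of 13 mod 42:
  13^(-1) mod 42 = 13
  x ≡ 13 × 2 ≡ 26 ≡ 26 (mod 42)
Verification: 13 × 26 = 338 = 8 × 42 + 2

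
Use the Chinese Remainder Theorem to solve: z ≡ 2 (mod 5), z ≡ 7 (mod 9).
M = 5 × 9 = 45. M₁ = 9, y₁ ≡ 4 (mod 5). M₂ = 5, y₂ ≡ 2 (mod 9). z = 2×9×4 + 7×5×2 ≡ 7 (mod 45)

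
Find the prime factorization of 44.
2^2 × 11

Divide by primes starting from smallest:
44 ÷ 2 = 22
22 ÷ 2 = 11
11 ÷ 11 = 1

44 = 2^2 × 11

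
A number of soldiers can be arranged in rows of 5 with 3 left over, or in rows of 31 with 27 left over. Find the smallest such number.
M = 5 × 31 = 155. M₁ = 31, y₁ ≡ 1 (mod 5). M₂ = 5, y₂ ≡ 25 (mod 31). z = 3×31×1 + 27×5×25 ≡ 58 (mod 155). The smallest positive such number is 58.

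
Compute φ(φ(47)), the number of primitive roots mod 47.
Number of primitive roots mod 47 = φ(46) = 22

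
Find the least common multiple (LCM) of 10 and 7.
70

First find GCD(10, 7) using the Euclidean algorithm:
10 = 1 × 7 + 3
7 = 2 × 3 + 1
3 = 3 × 1 + 0
GCD(10, 7) = 1

LCM formula: LCM(a, b) = (a × b) / GCD(a, b)
LCM(10, 7) = (10 × 7) / 1
LCM(10, 7) = 70 / 1
LCM(10, 7) = 70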